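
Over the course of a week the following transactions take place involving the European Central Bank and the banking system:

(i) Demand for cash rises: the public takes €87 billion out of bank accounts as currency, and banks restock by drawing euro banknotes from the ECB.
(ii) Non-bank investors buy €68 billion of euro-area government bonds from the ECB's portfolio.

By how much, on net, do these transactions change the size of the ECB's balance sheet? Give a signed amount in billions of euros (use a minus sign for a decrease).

-€68 billion

ECB balance sheet:
  Assets:      Securities −€68B
  Liabilities: Bank reserves −€155B, Currency in circulation +€87B
Change in total ECB assets = -€68 billion.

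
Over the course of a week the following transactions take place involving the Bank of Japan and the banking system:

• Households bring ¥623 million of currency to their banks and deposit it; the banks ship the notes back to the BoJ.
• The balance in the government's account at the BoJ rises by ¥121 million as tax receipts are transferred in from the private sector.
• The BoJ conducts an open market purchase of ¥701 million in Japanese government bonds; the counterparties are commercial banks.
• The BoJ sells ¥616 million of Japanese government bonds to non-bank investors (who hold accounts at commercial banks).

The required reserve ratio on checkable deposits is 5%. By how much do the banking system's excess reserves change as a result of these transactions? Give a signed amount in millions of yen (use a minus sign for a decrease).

Currency deposit ¥623 million: reserves +¥623M, deposits +¥623M.
Government account inflow ¥121 million: reserves −¥121M, deposits −¥121M.
OMO purchase (from banks) ¥701 million: reserves +¥701M, deposits 0.
Asset sale (to non-banks) ¥616 million: reserves −¥616M, deposits −¥616M.
Totals: Δreserves = +¥587M, Δdeposits = −¥114M.
Δrequired reserves = 5% × −¥114M = −¥5.7M.
Δexcess reserves = Δreserves − Δrequired = +¥587M − (−¥5.7M) = +¥592.7 million.

+¥592.7 million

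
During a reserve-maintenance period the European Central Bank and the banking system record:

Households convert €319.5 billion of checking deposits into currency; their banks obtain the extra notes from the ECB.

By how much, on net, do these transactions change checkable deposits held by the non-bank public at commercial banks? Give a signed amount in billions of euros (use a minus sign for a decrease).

Currency withdrawal €319.5 billion: non-bank counterparties' bank balances fall → −€319.5B.

-€319.5 billion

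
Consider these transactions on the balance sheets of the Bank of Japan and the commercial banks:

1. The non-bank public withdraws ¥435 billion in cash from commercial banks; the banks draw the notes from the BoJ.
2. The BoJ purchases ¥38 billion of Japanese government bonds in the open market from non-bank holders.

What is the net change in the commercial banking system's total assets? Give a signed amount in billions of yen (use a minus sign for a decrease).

-¥397 billion

Currency withdrawal ¥435 billion: bank balance sheets shrink → −¥435B.
Asset purchase (from non-banks) ¥38 billion: bank balance sheets expand → +¥38B.
Net: −435 + 38 = -¥397 billion.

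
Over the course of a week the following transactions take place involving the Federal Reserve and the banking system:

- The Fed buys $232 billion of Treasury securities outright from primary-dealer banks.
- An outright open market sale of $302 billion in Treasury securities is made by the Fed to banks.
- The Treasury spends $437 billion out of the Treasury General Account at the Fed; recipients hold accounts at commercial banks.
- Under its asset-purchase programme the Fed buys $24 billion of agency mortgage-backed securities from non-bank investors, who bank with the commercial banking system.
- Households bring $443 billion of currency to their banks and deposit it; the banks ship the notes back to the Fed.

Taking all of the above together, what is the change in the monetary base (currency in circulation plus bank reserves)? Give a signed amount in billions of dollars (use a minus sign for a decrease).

OMO purchase (from banks) $232 billion: Fed balance sheet expands → +$232B.
OMO sale (to banks) $302 billion: Fed balance sheet contracts → −$302B.
Government spending $437 billion: a non-base liability converts back to reserves → +$437B.
Asset purchase (from non-banks) $24 billion: Fed balance sheet expands → +$24B.
Currency deposit $443 billion: just a shift between currency and reserves — both are base money → 0.
Net: 232 − 302 + 437 + 24 + 0 = +$391 billion.

+$391 billion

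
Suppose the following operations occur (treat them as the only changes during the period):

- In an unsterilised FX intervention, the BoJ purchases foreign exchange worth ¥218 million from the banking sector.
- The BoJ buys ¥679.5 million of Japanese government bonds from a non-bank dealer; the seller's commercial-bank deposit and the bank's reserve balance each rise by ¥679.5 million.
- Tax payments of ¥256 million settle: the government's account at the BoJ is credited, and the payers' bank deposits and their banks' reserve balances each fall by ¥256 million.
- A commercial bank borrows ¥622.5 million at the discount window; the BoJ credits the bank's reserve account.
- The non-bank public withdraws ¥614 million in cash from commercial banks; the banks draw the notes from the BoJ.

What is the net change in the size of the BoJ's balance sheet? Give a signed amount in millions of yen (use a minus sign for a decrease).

+¥1520 million

BoJ balance sheet:
  Assets:      Securities +¥679.5M, Loans to banks +¥622.5M, Foreign assets +¥218M
  Liabilities: Bank reserves +¥650M, Currency in circulation +¥614M, Government deposits +¥256M
Commercial banking system:
  Assets:      Reserves at CB +¥650M, Foreign assets −¥218M
  Liabilities: Checkable deposits −¥190.5M, Borrowings from CB +¥622.5M
Change in total BoJ assets = +¥1520 million.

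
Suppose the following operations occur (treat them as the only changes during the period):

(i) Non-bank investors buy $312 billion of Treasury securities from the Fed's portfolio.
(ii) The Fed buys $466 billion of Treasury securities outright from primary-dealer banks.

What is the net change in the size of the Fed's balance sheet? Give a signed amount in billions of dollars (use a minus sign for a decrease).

Fed balance sheet:
  Assets:      Securities +$154B
  Liabilities: Bank reserves +$154B
Commercial banking system:
  Assets:      Reserves at CB +$154B, Securities −$466B
  Liabilities: Checkable deposits −$312B
Change in total Fed assets = +$154 billion.

+$154 billion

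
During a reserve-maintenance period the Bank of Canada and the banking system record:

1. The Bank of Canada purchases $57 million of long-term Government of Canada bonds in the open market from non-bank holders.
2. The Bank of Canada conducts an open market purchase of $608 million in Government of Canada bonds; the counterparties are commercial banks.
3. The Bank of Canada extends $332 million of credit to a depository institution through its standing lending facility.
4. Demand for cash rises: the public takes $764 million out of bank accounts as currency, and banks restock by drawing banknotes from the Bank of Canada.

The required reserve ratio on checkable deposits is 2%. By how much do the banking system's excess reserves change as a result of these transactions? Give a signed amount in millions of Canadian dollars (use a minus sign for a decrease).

+$247.14 million

Asset purchase (from non-banks) $57 million: reserves +$57M, deposits +$57M.
OMO purchase (from banks) $608 million: reserves +$608M, deposits 0.
Discount-window loan $332 million: reserves +$332M, deposits 0.
Currency withdrawal $764 million: reserves −$764M, deposits −$764M.
Totals: Δreserves = +$233M, Δdeposits = −$707M.
Δrequired reserves = 2% × −$707M = −$14.14M.
Δexcess reserves = Δreserves − Δrequired = +$233M − (−$14.14M) = +$247.14 million.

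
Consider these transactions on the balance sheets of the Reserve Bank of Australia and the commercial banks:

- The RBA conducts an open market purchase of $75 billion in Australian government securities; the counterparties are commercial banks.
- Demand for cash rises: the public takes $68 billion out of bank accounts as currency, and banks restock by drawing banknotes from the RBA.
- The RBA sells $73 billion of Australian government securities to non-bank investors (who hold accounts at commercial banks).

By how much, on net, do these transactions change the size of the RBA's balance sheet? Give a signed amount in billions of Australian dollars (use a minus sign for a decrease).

+$2 billion

OMO purchase (from banks) $75 billion: an RBA asset is acquired → +$75B.
Currency withdrawal $68 billion: only the composition of liabilities changes → 0.
Asset sale (to non-banks) $73 billion: an RBA asset is shed → −$73B.
Net: 75 + 0 − 73 = +$2 billion.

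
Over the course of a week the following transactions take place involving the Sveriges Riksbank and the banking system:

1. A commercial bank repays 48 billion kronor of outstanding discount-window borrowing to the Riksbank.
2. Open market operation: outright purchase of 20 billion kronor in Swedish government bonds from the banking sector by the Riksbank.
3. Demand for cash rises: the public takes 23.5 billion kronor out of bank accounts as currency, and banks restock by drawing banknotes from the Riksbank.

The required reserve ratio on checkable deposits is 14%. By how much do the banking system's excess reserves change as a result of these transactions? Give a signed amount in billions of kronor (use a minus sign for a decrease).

Discount-window repayment 48 billion kronor: reserves −48B, deposits 0.
OMO purchase (from banks) 20 billion kronor: reserves +20B, deposits 0.
Currency withdrawal 23.5 billion kronor: reserves −23.5B, deposits −23.5B.
Totals: Δreserves = −51.5B, Δdeposits = −23.5B.
Δrequired reserves = 14% × −23.5B = −3.29B.
Δexcess reserves = Δreserves − Δrequired = −51.5B − (−3.29B) = -48.21 billion.

-48.21 billion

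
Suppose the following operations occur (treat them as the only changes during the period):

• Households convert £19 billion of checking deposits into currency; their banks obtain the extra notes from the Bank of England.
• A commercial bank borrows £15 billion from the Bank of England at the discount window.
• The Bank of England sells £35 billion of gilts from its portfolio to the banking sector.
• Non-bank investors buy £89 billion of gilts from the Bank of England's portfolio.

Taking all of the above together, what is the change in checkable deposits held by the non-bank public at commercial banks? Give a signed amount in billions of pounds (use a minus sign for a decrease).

Bank of England balance sheet:
  Assets:      Securities −£124B, Loans to banks +£15B
  Liabilities: Bank reserves −£128B, Currency in circulation +£19B
Commercial banking system:
  Assets:      Reserves at CB −£128B, Securities +£35B
  Liabilities: Checkable deposits −£108B, Borrowings from CB +£15B
So the change in checkable deposits held by the non-bank public at commercial banks is -£108 billion.

-£108 billion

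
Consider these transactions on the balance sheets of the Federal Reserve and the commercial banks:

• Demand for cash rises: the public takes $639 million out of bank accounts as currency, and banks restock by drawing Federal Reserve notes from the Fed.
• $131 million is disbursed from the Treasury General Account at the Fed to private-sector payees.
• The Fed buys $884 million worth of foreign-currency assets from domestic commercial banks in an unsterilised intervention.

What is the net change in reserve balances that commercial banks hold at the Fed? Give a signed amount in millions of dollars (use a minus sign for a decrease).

+$376 million

Currency withdrawal $639 million: banks swap reserves for currency → −$639M.
Government spending $131 million: government payments flow into bank reserve accounts → +$131M.
FX purchase $884 million: the Fed pays by crediting reserve accounts → +$884M.
Net: −639 + 131 + 884 = +$376 million.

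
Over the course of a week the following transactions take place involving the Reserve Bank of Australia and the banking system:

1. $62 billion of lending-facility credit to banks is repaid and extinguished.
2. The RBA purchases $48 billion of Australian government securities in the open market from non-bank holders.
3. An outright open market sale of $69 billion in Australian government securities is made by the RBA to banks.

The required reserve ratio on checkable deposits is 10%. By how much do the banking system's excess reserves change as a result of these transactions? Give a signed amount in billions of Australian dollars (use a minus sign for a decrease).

-$87.8 billion

Discount-window repayment $62 billion: reserves −$62B, deposits 0.
Asset purchase (from non-banks) $48 billion: reserves +$48B, deposits +$48B.
OMO sale (to banks) $69 billion: reserves −$69B, deposits 0.
Totals: Δreserves = −$83B, Δdeposits = +$48B.
Δrequired reserves = 10% × +$48B = +$4.8B.
Δexcess reserves = Δreserves − Δrequired = −$83B − (+$4.8B) = -$87.8 billion.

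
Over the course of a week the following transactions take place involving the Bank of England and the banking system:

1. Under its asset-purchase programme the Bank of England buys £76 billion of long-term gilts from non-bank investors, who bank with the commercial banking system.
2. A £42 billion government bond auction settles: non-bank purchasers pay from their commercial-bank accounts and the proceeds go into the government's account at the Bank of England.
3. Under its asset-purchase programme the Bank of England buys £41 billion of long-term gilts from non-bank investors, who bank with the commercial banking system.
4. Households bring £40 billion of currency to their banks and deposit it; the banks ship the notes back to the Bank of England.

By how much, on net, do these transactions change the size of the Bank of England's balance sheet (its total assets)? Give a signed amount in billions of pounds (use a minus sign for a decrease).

+£117 billion

Bank of England balance sheet:
  Assets:      Securities +£117B
  Liabilities: Bank reserves +£115B, Currency in circulation −£40B, Government deposits +£42B
Change in total Bank of England assets = +£117 billion.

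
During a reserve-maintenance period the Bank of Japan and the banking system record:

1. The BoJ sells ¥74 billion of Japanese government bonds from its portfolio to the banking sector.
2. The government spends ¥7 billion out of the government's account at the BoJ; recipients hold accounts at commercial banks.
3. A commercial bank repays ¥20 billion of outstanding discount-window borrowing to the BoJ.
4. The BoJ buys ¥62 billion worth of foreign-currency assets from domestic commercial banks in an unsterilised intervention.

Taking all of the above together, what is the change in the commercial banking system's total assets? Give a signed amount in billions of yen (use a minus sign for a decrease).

BoJ balance sheet:
  Assets:      Securities −¥74B, Loans to banks −¥20B, Foreign assets +¥62B
  Liabilities: Bank reserves −¥25B, Government deposits −¥7B
Commercial banking system:
  Assets:      Reserves at CB −¥25B, Securities +¥74B, Foreign assets −¥62B
  Liabilities: Checkable deposits +¥7B, Borrowings from CB −¥20B
Change in total bank assets = -¥13 billion.

-¥13 billion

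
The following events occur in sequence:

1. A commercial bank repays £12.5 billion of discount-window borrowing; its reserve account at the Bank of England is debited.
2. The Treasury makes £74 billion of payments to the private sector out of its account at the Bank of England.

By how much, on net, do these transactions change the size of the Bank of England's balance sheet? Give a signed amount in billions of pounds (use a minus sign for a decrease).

Bank of England balance sheet:
  Assets:      Loans to banks −£12.5B
  Liabilities: Bank reserves +£61.5B, Government deposits −£74B
Commercial banking system:
  Assets:      Reserves at CB +£61.5B
  Liabilities: Checkable deposits +£74B, Borrowings from CB −£12.5B
Change in total Bank of England assets = -£12.5 billion.

-£12.5 billion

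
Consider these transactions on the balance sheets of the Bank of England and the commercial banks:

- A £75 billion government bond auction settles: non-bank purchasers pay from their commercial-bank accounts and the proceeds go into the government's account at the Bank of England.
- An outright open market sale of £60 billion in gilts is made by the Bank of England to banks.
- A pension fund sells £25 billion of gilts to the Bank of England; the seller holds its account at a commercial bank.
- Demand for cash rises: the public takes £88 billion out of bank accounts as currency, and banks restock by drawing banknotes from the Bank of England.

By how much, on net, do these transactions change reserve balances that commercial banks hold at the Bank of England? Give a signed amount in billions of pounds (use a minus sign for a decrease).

Government account inflow £75 billion: funds move from bank reserves into the government account → −£75B.
OMO sale (to banks) £60 billion: the buying banks pay out of their reserve balances → −£60B.
Asset purchase (from non-banks) £25 billion: the Bank of England pays by crediting reserve accounts → +£25B.
Currency withdrawal £88 billion: banks swap reserves for currency → −£88B.
Net: −75 − 60 + 25 − 88 = -£198 billion.

-£198 billion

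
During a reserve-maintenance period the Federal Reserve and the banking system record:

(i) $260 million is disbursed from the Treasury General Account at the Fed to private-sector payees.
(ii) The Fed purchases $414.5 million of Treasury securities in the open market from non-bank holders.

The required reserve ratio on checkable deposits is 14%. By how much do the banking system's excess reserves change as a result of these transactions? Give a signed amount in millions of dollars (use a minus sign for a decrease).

Government spending $260 million: reserves +$260M, deposits +$260M.
Asset purchase (from non-banks) $414.5 million: reserves +$414.5M, deposits +$414.5M.
Totals: Δreserves = +$674.5M, Δdeposits = +$674.5M.
Δrequired reserves = 14% × +$674.5M = +$94.43M.
Δexcess reserves = Δreserves − Δrequired = +$674.5M − (+$94.43M) = +$580.07 million.

+$580.07 million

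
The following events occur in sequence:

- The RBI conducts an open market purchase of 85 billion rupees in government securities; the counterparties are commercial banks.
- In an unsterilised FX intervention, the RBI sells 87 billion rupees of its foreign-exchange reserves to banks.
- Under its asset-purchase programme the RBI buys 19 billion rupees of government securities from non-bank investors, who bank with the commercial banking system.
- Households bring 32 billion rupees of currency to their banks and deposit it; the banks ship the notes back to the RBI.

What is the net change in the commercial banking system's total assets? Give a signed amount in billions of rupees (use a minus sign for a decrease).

OMO purchase (from banks) 85 billion rupees: just an asset swap on bank balance sheets → 0.
FX sale 87 billion rupees: just an asset swap on bank balance sheets → 0.
Asset purchase (from non-banks) 19 billion rupees: bank balance sheets expand → +19B.
Currency deposit 32 billion rupees: bank balance sheets expand → +32B.
Net: 0 + 0 + 19 + 32 = +51 billion.

+51 billion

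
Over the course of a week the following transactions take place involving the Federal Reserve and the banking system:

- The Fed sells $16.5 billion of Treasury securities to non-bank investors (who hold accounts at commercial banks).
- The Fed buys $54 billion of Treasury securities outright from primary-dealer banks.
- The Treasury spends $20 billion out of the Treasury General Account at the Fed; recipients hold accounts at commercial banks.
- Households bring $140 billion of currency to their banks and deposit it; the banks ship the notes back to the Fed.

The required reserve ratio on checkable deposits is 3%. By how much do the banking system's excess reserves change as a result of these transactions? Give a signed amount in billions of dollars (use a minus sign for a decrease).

Asset sale (to non-banks) $16.5 billion: reserves −$16.5B, deposits −$16.5B.
OMO purchase (from banks) $54 billion: reserves +$54B, deposits 0.
Government spending $20 billion: reserves +$20B, deposits +$20B.
Currency deposit $140 billion: reserves +$140B, deposits +$140B.
Totals: Δreserves = +$197.5B, Δdeposits = +$143.5B.
Δrequired reserves = 3% × +$143.5B = +$4.305B.
Δexcess reserves = Δreserves − Δrequired = +$197.5B − (+$4.305B) = +$193.195 billion.

+$193.195 billion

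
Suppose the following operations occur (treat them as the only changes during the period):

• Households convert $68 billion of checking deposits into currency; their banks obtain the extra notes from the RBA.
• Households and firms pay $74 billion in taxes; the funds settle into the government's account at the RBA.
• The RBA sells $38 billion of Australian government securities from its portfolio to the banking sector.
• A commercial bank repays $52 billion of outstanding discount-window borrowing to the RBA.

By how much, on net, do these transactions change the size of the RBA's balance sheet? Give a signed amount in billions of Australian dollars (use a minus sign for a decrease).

-$90 billion

RBA balance sheet:
  Assets:      Securities −$38B, Loans to banks −$52B
  Liabilities: Bank reserves −$232B, Currency in circulation +$68B, Government deposits +$74B
Commercial banking system:
  Assets:      Reserves at CB −$232B, Securities +$38B
  Liabilities: Checkable deposits −$142B, Borrowings from CB −$52B
Change in total RBA assets = -$90 billion.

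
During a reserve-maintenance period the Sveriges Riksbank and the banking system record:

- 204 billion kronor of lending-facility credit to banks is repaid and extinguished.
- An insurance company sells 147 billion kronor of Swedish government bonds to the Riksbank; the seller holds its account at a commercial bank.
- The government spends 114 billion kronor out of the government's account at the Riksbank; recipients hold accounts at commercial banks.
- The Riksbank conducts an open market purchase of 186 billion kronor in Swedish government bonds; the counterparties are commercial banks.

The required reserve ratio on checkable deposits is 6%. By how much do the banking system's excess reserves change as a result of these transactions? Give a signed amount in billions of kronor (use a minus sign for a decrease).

Discount-window repayment 204 billion kronor: reserves −204B, deposits 0.
Asset purchase (from non-banks) 147 billion kronor: reserves +147B, deposits +147B.
Government spending 114 billion kronor: reserves +114B, deposits +114B.
OMO purchase (from banks) 186 billion kronor: reserves +186B, deposits 0.
Totals: Δreserves = +243B, Δdeposits = +261B.
Δrequired reserves = 6% × +261B = +15.66B.
Δexcess reserves = Δreserves − Δrequired = +243B − (+15.66B) = +227.34 billion.

+227.34 billion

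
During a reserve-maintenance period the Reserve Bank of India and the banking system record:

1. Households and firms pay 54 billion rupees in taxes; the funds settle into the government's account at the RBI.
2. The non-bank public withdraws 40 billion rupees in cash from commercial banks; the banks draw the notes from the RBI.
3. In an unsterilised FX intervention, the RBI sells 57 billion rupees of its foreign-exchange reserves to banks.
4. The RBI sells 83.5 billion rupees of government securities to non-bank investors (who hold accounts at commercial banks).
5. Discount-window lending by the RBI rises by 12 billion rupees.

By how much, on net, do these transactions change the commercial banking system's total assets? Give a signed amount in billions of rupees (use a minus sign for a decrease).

-165.5 billion

Government account inflow 54 billion rupees: bank balance sheets shrink → −54B.
Currency withdrawal 40 billion rupees: bank balance sheets shrink → −40B.
FX sale 57 billion rupees: just an asset swap on bank balance sheets → 0.
Asset sale (to non-banks) 83.5 billion rupees: bank balance sheets shrink → −83.5B.
Discount-window loan 12 billion rupees: bank balance sheets expand → +12B.
Net: −54 − 40 + 0 − 83.5 + 12 = -165.5 billion.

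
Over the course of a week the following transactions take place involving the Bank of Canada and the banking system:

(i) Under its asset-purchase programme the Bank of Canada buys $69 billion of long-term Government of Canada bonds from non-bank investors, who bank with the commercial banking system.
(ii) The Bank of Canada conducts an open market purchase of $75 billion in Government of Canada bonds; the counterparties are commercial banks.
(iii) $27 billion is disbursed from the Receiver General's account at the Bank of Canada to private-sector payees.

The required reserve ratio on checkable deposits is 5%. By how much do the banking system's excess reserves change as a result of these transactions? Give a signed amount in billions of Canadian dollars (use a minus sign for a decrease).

+$166.2 billion

Asset purchase (from non-banks) $69 billion: reserves +$69B, deposits +$69B.
OMO purchase (from banks) $75 billion: reserves +$75B, deposits 0.
Government spending $27 billion: reserves +$27B, deposits +$27B.
Totals: Δreserves = +$171B, Δdeposits = +$96B.
Δrequired reserves = 5% × +$96B = +$4.8B.
Δexcess reserves = Δreserves − Δrequired = +$171B − (+$4.8B) = +$166.2 billion.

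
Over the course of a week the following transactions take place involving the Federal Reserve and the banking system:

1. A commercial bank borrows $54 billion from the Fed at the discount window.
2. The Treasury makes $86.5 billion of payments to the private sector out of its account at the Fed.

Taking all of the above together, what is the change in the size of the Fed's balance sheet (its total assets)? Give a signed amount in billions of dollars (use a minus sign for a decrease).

Discount-window loan $54 billion: a Fed asset is acquired → +$54B.
Government spending $86.5 billion: only the composition of liabilities changes → 0.
Net: 54 + 0 = +$54 billion.

+$54 billion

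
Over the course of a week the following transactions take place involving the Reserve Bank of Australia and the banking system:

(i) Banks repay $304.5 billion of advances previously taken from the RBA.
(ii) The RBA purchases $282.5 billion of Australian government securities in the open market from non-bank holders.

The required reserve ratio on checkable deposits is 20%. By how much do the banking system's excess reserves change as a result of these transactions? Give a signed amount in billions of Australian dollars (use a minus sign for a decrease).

-$78.5 billion

Discount-window repayment $304.5 billion: reserves −$304.5B, deposits 0.
Asset purchase (from non-banks) $282.5 billion: reserves +$282.5B, deposits +$282.5B.
Totals: Δreserves = −$22B, Δdeposits = +$282.5B.
Δrequired reserves = 20% × +$282.5B = +$56.5B.
Δexcess reserves = Δreserves − Δrequired = −$22B − (+$56.5B) = -$78.5 billion.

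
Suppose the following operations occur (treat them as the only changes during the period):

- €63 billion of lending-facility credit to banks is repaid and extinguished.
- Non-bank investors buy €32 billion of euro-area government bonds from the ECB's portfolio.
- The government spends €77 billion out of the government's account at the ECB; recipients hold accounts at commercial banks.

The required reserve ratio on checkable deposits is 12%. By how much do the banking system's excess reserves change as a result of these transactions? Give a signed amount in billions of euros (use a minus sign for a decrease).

-€23.4 billion

Discount-window repayment €63 billion: reserves −€63B, deposits 0.
Asset sale (to non-banks) €32 billion: reserves −€32B, deposits −€32B.
Government spending €77 billion: reserves +€77B, deposits +€77B.
Totals: Δreserves = −€18B, Δdeposits = +€45B.
Δrequired reserves = 12% × +€45B = +€5.4B.
Δexcess reserves = Δreserves − Δrequired = −€18B − (+€5.4B) = -€23.4 billion.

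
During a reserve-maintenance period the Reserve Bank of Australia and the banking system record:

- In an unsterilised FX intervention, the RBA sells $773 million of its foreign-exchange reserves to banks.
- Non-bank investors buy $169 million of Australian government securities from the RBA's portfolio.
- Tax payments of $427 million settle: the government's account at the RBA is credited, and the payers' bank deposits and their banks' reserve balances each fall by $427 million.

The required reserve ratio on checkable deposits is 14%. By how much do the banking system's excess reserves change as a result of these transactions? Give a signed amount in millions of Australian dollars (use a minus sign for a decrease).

-$1285.56 million

FX sale $773 million: reserves −$773M, deposits 0.
Asset sale (to non-banks) $169 million: reserves −$169M, deposits −$169M.
Government account inflow $427 million: reserves −$427M, deposits −$427M.
Totals: Δreserves = −$1369M, Δdeposits = −$596M.
Δrequired reserves = 14% × −$596M = −$83.44M.
Δexcess reserves = Δreserves − Δrequired = −$1369M − (−$83.44M) = -$1285.56 million.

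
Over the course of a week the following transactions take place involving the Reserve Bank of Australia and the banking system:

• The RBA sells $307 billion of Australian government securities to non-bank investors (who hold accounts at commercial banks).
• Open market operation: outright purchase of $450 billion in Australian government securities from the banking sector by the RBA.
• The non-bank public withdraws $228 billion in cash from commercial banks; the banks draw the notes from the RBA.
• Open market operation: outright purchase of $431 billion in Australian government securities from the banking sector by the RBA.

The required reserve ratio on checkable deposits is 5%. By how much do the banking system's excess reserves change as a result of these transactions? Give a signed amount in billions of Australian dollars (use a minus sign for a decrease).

Asset sale (to non-banks) $307 billion: reserves −$307B, deposits −$307B.
OMO purchase (from banks) $450 billion: reserves +$450B, deposits 0.
Currency withdrawal $228 billion: reserves −$228B, deposits −$228B.
OMO purchase (from banks) $431 billion: reserves +$431B, deposits 0.
Totals: Δreserves = +$346B, Δdeposits = −$535B.
Δrequired reserves = 5% × −$535B = −$26.75B.
Δexcess reserves = Δreserves − Δrequired = +$346B − (−$26.75B) = +$372.75 billion.

+$372.75 billion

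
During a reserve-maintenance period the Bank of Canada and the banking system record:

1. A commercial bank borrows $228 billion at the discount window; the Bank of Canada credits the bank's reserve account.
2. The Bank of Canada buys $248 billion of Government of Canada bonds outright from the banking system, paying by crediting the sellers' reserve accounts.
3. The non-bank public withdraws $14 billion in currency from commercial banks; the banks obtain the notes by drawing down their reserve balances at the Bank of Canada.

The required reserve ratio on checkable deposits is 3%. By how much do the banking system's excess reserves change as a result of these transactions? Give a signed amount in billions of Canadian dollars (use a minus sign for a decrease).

Discount-window loan $228 billion: reserves +$228B, deposits 0.
OMO purchase (from banks) $248 billion: reserves +$248B, deposits 0.
Currency withdrawal $14 billion: reserves −$14B, deposits −$14B.
Totals: Δreserves = +$462B, Δdeposits = −$14B.
Δrequired reserves = 3% × −$14B = −$0.42B.
Δexcess reserves = Δreserves − Δrequired = +$462B − (−$0.42B) = +$462.42 billion.

+$462.42 billion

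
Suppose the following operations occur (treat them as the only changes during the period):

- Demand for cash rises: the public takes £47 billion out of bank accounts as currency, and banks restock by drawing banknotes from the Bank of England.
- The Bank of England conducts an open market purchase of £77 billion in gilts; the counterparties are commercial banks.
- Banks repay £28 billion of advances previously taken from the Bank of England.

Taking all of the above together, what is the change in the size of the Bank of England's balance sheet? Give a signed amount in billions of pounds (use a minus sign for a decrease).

+£49 billion

Currency withdrawal £47 billion: only the composition of liabilities changes → 0.
OMO purchase (from banks) £77 billion: a Bank of England asset is acquired → +£77B.
Discount-window repayment £28 billion: a Bank of England asset is shed → −£28B.
Net: 0 + 77 − 28 = +£49 billion.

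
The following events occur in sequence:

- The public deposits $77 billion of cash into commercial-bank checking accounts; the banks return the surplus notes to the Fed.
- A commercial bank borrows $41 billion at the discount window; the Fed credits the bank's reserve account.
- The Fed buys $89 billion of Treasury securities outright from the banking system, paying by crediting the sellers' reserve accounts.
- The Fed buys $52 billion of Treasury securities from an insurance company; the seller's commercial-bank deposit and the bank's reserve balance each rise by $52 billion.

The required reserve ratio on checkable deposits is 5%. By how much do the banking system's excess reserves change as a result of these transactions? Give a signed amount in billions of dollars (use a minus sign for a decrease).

+$252.55 billion

Currency deposit $77 billion: reserves +$77B, deposits +$77B.
Discount-window loan $41 billion: reserves +$41B, deposits 0.
OMO purchase (from banks) $89 billion: reserves +$89B, deposits 0.
Asset purchase (from non-banks) $52 billion: reserves +$52B, deposits +$52B.
Totals: Δreserves = +$259B, Δdeposits = +$129B.
Δrequired reserves = 5% × +$129B = +$6.45B.
Δexcess reserves = Δreserves − Δrequired = +$259B − (+$6.45B) = +$252.55 billion.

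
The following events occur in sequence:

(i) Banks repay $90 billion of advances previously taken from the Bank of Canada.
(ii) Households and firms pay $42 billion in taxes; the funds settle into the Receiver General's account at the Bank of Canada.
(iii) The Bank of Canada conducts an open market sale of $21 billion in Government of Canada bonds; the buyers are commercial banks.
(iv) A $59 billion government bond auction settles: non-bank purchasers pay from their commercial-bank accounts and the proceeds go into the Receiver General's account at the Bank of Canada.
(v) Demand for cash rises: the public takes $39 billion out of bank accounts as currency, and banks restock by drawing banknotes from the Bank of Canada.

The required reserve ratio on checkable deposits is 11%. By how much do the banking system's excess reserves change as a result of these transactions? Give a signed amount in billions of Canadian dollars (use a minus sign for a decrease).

Discount-window repayment $90 billion: reserves −$90B, deposits 0.
Government account inflow $42 billion: reserves −$42B, deposits −$42B.
OMO sale (to banks) $21 billion: reserves −$21B, deposits 0.
Government account inflow $59 billion: reserves −$59B, deposits −$59B.
Currency withdrawal $39 billion: reserves −$39B, deposits −$39B.
Totals: Δreserves = −$251B, Δdeposits = −$140B.
Δrequired reserves = 11% × −$140B = −$15.4B.
Δexcess reserves = Δreserves − Δrequired = −$251B − (−$15.4B) = -$235.6 billion.

-$235.6 billion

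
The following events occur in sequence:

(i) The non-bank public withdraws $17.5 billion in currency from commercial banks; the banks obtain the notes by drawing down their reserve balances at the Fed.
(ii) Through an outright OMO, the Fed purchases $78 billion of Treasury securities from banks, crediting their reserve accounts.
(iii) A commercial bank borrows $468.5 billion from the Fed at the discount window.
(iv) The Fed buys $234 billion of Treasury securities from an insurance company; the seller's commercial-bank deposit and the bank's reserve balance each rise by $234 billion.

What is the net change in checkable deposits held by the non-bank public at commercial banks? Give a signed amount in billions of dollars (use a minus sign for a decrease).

+$216.5 billion

Currency withdrawal $17.5 billion: non-bank counterparties' bank balances fall → −$17.5B.
OMO purchase (from banks) $78 billion: the counterparty is a bank, so public deposits are unchanged → 0.
Discount-window loan $468.5 billion: the counterparty is a bank, so public deposits are unchanged → 0.
Asset purchase (from non-banks) $234 billion: non-bank counterparties' bank balances rise → +$234B.
Net: −17.5 + 0 + 0 + 234 = +$216.5 billion.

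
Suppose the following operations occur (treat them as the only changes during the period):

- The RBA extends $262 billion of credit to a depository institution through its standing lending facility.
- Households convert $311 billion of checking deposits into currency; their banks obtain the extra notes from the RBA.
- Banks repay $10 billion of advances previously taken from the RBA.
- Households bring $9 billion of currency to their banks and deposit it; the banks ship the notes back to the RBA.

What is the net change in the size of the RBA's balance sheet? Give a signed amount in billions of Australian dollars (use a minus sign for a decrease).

RBA balance sheet:
  Assets:      Loans to banks +$252B
  Liabilities: Bank reserves −$50B, Currency in circulation +$302B
Change in total RBA assets = +$252 billion.

+$252 billion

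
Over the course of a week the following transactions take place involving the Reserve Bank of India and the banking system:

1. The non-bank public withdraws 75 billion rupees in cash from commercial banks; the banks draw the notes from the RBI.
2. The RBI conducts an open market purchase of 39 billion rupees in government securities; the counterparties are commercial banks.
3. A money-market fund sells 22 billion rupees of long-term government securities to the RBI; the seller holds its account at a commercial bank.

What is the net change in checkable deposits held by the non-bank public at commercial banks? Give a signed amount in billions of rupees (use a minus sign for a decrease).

Currency withdrawal 75 billion rupees: non-bank counterparties' bank balances fall → −75B.
OMO purchase (from banks) 39 billion rupees: the counterparty is a bank, so public deposits are unchanged → 0.
Asset purchase (from non-banks) 22 billion rupees: non-bank counterparties' bank balances rise → +22B.
Net: −75 + 0 + 22 = -53 billion.

-53 billion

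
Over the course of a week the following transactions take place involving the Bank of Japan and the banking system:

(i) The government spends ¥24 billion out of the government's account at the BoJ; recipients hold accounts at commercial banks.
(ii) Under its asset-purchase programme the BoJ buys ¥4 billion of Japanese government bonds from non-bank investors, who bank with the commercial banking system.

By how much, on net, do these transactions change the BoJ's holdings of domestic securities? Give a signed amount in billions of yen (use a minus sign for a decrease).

+¥4 billion

BoJ balance sheet:
  Assets:      Securities +¥4B
  Liabilities: Bank reserves +¥28B, Government deposits −¥24B
So the change in the BoJ's holdings of domestic securities is +¥4 billion.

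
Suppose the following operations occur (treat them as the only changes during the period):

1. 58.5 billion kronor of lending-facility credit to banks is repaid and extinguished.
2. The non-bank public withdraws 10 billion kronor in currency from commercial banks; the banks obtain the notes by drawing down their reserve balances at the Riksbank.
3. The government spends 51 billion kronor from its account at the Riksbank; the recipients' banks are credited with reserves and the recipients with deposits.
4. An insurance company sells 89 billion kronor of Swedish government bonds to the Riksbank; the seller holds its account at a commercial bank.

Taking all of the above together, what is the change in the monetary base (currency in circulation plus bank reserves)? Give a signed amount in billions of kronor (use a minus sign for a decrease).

Riksbank balance sheet:
  Assets:      Securities +89B, Loans to banks −58.5B
  Liabilities: Bank reserves +71.5B, Currency in circulation +10B, Government deposits −51B
Commercial banking system:
  Assets:      Reserves at CB +71.5B
  Liabilities: Checkable deposits +130B, Borrowings from CB −58.5B
Monetary base = currency + reserves: +10B + (+71.5B) = +81.5 billion.

+81.5 billion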